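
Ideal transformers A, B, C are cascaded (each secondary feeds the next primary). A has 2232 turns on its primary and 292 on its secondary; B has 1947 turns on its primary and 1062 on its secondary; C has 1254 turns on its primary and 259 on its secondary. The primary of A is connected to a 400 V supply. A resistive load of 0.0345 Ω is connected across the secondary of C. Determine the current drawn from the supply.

I_supply ≈ 2.52 A

After A: V = 400.00 × 292/2232 = 52.330 V.
After B: V = 52.330 × 1062/1947 = 28.543 V.
After C: V = 28.543 × 259/1254 = 5.8953 V.
I_load = 5.8953/0.0345 = 170.88 A, so P_out = 5.8953 × 170.88 = 1007.4 W.
All ideal ⇒ P_in = P_out, so I_supply = 1007.4/400 = 2.52 A.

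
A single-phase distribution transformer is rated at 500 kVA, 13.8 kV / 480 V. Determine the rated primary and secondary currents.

I_p ≈ 36.2 A, I_s ≈ 1040 A

I_p = S/V_p = 500000/13800 = 36.2 A.
I_s = S/V_s = 500000/480 = 1040 A.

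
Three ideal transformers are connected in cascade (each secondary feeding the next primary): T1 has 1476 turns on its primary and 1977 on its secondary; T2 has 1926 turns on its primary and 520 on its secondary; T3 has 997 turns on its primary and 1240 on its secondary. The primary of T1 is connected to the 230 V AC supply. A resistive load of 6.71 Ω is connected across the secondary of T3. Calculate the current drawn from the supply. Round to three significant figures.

Secondary of T1: V = 230.00 × 1977/1476 = 308.07 V.
Secondary of T2: V = 308.07 × 520/1926 = 83.175 V.
Secondary of T3: V = 83.175 × 1240/997 = 103.45 V.
I_load = 103.45/6.71 = 15.417 A, so P_out = 103.45 × 15.417 = 1594.9 W.
All ideal ⇒ P_in = P_out, so I_supply = 1594.9/230 = 6.93 A.

I_supply ≈ 6.93 A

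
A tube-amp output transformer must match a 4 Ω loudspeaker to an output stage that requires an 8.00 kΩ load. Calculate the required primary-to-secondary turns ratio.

Z_p/Z_s = (N_p/N_s)², so N_p/N_s = √(8000/4) = √2000 = 44.7.

N_p/N_s ≈ 44.7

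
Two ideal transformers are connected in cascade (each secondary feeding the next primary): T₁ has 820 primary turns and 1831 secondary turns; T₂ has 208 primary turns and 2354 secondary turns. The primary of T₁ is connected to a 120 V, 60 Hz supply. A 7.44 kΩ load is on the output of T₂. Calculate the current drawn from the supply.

I_supply ≈ 10.3 A

Secondary of T₁: V = 120.00 × 1831/820 = 267.95 V.
Secondary of T₂: V = 267.95 × 2354/208 = 3032.5 V.
I_load = 3032.5/7440 = 0.40759 A, so P_out = 3032.5 × 0.40759 = 1236.0 W.
All ideal ⇒ P_in = P_out, so I_supply = 1236.0/120 = 10.3 A.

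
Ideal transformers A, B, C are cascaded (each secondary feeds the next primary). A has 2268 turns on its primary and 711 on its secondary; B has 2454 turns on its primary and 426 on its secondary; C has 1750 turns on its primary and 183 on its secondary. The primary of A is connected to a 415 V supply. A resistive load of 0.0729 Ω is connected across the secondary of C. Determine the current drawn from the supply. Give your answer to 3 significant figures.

I_supply ≈ 0.184 A

After A: V = 415.00 × 711/2268 = 130.10 V.
After B: V = 130.10 × 426/2454 = 22.584 V.
After C: V = 22.584 × 183/1750 = 2.3617 V.
I_load = 2.3617/0.0729 = 32.396 A, so P_out = 2.3617 × 32.396 = 76.510 W.
All ideal ⇒ P_in = P_out, so I_supply = 76.510/415 = 0.184 A.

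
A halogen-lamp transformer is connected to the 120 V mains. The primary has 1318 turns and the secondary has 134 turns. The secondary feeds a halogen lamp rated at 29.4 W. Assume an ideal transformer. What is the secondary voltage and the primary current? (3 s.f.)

V_s ≈ 12.2 V, I_p ≈ 0.245 A

V_s = V_p × N_s/N_p = 120 × 134/1318 = 12.200 V.
I_s = P/V_s = 29.4/12.200 = 2.4098 A.
I_p = I_s × N_s/N_p = 2.4098 × 134/1318 = 0.245 A.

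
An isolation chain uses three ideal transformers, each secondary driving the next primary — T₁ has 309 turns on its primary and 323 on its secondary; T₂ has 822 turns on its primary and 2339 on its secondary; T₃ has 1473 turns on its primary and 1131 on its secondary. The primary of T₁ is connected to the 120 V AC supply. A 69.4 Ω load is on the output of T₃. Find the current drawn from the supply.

I_supply ≈ 9.02 A

After T₁: V = 120.00 × 323/309 = 125.44 V.
After T₂: V = 125.44 × 2339/822 = 356.93 V.
After T₃: V = 356.93 × 1131/1473 = 274.06 V.
I_load = 274.06/69.4 = 3.9490 A, so P_out = 274.06 × 3.9490 = 1082.3 W.
All ideal ⇒ P_in = P_out, so I_supply = 1082.3/120 = 9.02 A.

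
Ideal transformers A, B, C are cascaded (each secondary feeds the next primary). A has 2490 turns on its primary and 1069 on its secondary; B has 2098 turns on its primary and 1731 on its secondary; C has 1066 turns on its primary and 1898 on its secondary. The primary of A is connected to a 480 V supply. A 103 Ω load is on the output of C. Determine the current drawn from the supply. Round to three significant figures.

I_supply ≈ 1.85 A

Secondary of A: V = 480.00 × 1069/2490 = 206.07 V.
Secondary of B: V = 206.07 × 1731/2098 = 170.02 V.
Secondary of C: V = 170.02 × 1898/1066 = 302.73 V.
I_load = 302.73/103 = 2.9391 A, so P_out = 302.73 × 2.9391 = 889.74 W.
All ideal ⇒ P_in = P_out, so I_supply = 889.74/480 = 1.85 A.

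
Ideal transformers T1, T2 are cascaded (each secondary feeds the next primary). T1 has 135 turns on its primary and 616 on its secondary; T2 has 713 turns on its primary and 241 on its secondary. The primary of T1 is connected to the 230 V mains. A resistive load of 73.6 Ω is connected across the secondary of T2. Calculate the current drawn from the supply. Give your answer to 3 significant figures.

After T1: V = 230.00 × 616/135 = 1049.5 V.
After T2: V = 1049.5 × 241/713 = 354.73 V.
I_load = 354.73/73.6 = 4.8197 A, so P_out = 354.73 × 4.8197 = 1709.7 W.
All ideal ⇒ P_in = P_out, so I_supply = 1709.7/230 = 7.43 A.

I_supply ≈ 7.43 A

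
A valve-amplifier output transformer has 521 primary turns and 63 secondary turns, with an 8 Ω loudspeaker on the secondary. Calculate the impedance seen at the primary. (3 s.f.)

Z_p ≈ 547 Ω

Z_p = (N_p/N_s)² × Z_s = (521/63)² × 8 = 547 Ω.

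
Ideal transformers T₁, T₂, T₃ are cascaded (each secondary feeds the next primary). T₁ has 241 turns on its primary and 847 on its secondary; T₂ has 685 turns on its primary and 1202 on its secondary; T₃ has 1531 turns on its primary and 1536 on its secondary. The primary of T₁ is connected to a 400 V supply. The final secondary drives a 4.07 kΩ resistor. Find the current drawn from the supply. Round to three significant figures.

I_supply ≈ 3.76 A

After T₁: V = 400.00 × 847/241 = 1405.8 V.
After T₂: V = 1405.8 × 1202/685 = 2466.8 V.
After T₃: V = 2466.8 × 1536/1531 = 2474.9 V.
I_load = 2474.9/4070 = 0.60808 A, so P_out = 2474.9 × 0.60808 = 1504.9 W.
All ideal ⇒ P_in = P_out, so I_supply = 1504.9/400 = 3.76 A.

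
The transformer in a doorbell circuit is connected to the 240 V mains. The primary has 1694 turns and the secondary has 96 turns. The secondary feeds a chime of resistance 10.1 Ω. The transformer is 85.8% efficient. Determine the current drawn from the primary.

V_s = 240 × 96/1694 = 13.601 V.
I_s = V_s/R = 13.601/10.1 = 1.3466 A.
P_out = V_s I_s = 13.601 × 1.3466 = 18.315 W.
P_in = P_out/η = 18.315/0.858 = 21.347 W.
I_p = P_in/V_p = 21.347/240 = 0.0889 A.

I_p ≈ 0.0889 A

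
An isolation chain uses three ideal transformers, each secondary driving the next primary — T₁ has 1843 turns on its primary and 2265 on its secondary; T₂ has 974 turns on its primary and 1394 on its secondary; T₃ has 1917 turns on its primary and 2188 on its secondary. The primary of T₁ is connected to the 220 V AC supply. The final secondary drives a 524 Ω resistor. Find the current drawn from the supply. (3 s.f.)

I_supply ≈ 1.69 A

Secondary of T₁: V = 220.00 × 2265/1843 = 270.37 V.
Secondary of T₂: V = 270.37 × 1394/974 = 386.96 V.
Secondary of T₃: V = 386.96 × 2188/1917 = 441.67 V.
I_load = 441.67/524 = 0.84288 A, so P_out = 441.67 × 0.84288 = 372.27 W.
All ideal ⇒ P_in = P_out, so I_supply = 372.27/220 = 1.69 A.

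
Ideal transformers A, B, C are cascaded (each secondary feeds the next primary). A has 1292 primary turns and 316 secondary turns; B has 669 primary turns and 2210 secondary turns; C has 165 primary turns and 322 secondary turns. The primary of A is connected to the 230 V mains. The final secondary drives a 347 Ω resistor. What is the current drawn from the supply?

Secondary of A: V = 230.00 × 316/1292 = 56.254 V.
Secondary of B: V = 56.254 × 2210/669 = 185.83 V.
Secondary of C: V = 185.83 × 322/165 = 362.65 V.
I_load = 362.65/347 = 1.0451 A, so P_out = 362.65 × 1.0451 = 379.01 W.
All ideal ⇒ P_in = P_out, so I_supply = 379.01/230 = 1.65 A.

I_supply ≈ 1.65 A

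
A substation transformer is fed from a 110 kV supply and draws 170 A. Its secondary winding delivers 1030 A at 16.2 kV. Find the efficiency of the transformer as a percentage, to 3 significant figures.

η ≈ 89.2%

P_in = 110000 × 170 = 1.87000×10^7 W.
P_out = 16200 × 1030 = 1.66860×10^7 W.
η = P_out/P_in = 1.66860×10^7/(1.87000×10^7) = 0.892.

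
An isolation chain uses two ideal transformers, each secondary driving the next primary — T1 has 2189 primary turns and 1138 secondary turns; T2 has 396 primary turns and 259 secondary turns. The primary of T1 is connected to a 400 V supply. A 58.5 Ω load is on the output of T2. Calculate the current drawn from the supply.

I_supply ≈ 0.791 A

After T1: V = 400.00 × 1138/2189 = 207.95 V.
After T2: V = 207.95 × 259/396 = 136.01 V.
I_load = 136.01/58.5 = 2.3249 A, so P_out = 136.01 × 2.3249 = 316.20 W.
All ideal ⇒ P_in = P_out, so I_supply = 316.20/400 = 0.791 A.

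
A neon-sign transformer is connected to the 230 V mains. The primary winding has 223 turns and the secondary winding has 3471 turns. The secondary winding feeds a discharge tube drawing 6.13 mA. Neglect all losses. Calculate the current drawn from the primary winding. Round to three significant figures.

I_p ≈ 0.0954 A

For an ideal transformer I_p N_p = I_s N_s, so I_p = 0.00613 × 3471/223 = 0.0954 A.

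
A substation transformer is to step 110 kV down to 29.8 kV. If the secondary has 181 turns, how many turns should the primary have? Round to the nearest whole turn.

N_p/N_s = V_p/V_s, so N_p = 181 × 110000/29800 = 668.1 ≈ 668 turns.

N_p = 668 turns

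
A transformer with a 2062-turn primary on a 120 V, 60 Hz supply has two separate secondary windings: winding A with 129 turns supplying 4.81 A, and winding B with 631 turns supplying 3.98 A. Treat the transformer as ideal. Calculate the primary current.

V_A = 120 × 129/2062 = 7.5073 V; V_B = 120 × 631/2062 = 36.722 V.
P_out = V_A I_A + V_B I_B = 7.5073×4.81 + 36.722×3.98 = 36.110 + 146.15 = 182.26 W.
Ideal ⇒ P_in = P_out, so I_p = P_out/V_p = 182.26/120 = 1.52 A.

I_p ≈ 1.52 A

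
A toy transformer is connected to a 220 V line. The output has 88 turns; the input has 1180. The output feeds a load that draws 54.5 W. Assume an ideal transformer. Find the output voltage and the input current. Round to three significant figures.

V_out ≈ 16.4 V, I_in ≈ 0.248 A

V_out = V_in × N_out/N_in = 220 × 88/1180 = 16.407 V.
I_out = P/V_out = 54.5/16.407 = 3.3218 A.
I_in = I_out × N_out/N_in = 3.3218 × 88/1180 = 0.248 A.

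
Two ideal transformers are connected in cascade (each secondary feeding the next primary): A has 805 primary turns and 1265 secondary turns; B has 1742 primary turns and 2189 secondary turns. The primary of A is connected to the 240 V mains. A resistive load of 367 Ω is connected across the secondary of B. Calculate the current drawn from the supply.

I_supply ≈ 2.55 A

After A: V = 240.00 × 1265/805 = 377.14 V.
After B: V = 377.14 × 2189/1742 = 473.92 V.
I_load = 473.92/367 = 1.2913 A, so P_out = 473.92 × 1.2913 = 611.99 W.
All ideal ⇒ P_in = P_out, so I_supply = 611.99/240 = 2.55 A.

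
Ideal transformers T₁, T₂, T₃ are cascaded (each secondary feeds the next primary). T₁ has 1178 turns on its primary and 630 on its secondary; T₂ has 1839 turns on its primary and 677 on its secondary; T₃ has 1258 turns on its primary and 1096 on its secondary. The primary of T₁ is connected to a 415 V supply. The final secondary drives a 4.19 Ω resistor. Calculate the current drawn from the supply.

I_supply ≈ 2.91 A

Secondary of T₁: V = 415.00 × 630/1178 = 221.94 V.
Secondary of T₂: V = 221.94 × 677/1839 = 81.705 V.
Secondary of T₃: V = 81.705 × 1096/1258 = 71.184 V.
I_load = 71.184/4.19 = 16.989 A, so P_out = 71.184 × 16.989 = 1209.3 W.
All ideal ⇒ P_in = P_out, so I_supply = 1209.3/415 = 2.91 A.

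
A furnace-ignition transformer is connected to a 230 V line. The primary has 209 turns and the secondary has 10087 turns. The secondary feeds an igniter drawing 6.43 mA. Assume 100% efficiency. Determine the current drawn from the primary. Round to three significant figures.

For an ideal transformer I_p N_p = I_s N_s, so I_p = 0.00643 × 10087/209 = 0.310 A.

I_p ≈ 0.310 A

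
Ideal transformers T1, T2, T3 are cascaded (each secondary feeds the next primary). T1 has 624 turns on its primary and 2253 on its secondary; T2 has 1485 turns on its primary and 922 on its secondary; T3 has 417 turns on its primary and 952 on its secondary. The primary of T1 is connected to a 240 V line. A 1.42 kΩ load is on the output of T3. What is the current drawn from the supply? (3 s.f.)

I_supply ≈ 4.43 A

Secondary of T1: V = 240.00 × 2253/624 = 866.54 V.
Secondary of T2: V = 866.54 × 922/1485 = 538.01 V.
Secondary of T3: V = 538.01 × 952/417 = 1228.3 V.
I_load = 1228.3/1420 = 0.86498 A, so P_out = 1228.3 × 0.86498 = 1062.4 W.
All ideal ⇒ P_in = P_out, so I_supply = 1062.4/240 = 4.43 A.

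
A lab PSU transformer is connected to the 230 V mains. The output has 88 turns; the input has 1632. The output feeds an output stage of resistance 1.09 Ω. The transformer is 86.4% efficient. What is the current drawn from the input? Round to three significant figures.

I_in ≈ 0.710 A

V_out = 230 × 88/1632 = 12.402 V.
I_out = V_out/R = 12.402/1.09 = 11.378 A.
P_out = V_out I_out = 12.402 × 11.378 = 141.11 W.
P_in = P_out/η = 141.11/0.864 = 163.32 W.
I_in = P_in/V_in = 163.32/230 = 0.710 A.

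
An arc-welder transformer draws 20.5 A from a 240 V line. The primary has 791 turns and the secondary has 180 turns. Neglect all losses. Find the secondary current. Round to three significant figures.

I_s/I_p = N_p/N_s, so I_s = 20.5 × 791/180 = 90.1 A.

I_s ≈ 90.1 A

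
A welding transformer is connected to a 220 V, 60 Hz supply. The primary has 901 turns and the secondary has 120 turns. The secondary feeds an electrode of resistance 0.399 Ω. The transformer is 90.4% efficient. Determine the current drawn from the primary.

V_s = 220 × 120/901 = 29.301 V.
I_s = V_s/R = 29.301/0.399 = 73.436 A.
P_out = V_s I_s = 29.301 × 73.436 = 2151.7 W.
P_in = P_out/η = 2151.7/0.904 = 2380.2 W.
I_p = P_in/V_p = 2380.2/220 = 10.8 A.

I_p ≈ 10.8 A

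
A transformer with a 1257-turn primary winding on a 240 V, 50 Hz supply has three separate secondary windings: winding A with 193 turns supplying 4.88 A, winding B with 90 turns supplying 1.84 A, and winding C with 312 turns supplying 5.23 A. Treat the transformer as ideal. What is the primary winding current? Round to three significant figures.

I_p ≈ 2.18 A

V_A = 240 × 193/1257 = 36.850 V; V_B = 240 × 90/1257 = 17.184 V; V_C = 240 × 312/1257 = 59.570 V.
P_out = V_A I_A + V_B I_B + V_C I_C = 36.850×4.88 + 17.184×1.84 + 59.570×5.23 = 179.83 + 31.618 + 311.55 = 523.00 W.
Ideal ⇒ P_in = P_out, so I_p = P_out/V_p = 523.00/240 = 2.18 A.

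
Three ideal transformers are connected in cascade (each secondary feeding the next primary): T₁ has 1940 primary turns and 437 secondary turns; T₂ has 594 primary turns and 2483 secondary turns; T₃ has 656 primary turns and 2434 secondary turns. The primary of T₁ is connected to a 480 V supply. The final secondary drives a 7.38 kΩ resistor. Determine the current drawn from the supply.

After T₁: V = 480.00 × 437/1940 = 108.12 V.
After T₂: V = 108.12 × 2483/594 = 451.97 V.
After T₃: V = 451.97 × 2434/656 = 1677.0 V.
I_load = 1677.0/7380 = 0.22723 A, so P_out = 1677.0 × 0.22723 = 381.07 W.
All ideal ⇒ P_in = P_out, so I_supply = 381.07/480 = 0.794 A.

I_supply ≈ 0.794 A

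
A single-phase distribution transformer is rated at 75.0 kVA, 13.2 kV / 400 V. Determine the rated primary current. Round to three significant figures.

I_p = S/V_p = 75000/13200 = 5.68 A.

I_p ≈ 5.68 A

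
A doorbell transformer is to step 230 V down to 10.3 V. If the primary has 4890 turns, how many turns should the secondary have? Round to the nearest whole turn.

N_s = 219 turns

N_s/N_p = V_s/V_p, so N_s = 4890 × 10.3/230 = 219.0 ≈ 219 turns.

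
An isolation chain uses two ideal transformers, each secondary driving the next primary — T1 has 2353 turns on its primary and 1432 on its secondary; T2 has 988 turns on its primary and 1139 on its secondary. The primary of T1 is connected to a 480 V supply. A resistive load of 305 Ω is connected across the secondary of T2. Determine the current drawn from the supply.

Secondary of T1: V = 480.00 × 1432/2353 = 292.12 V.
Secondary of T2: V = 292.12 × 1139/988 = 336.77 V.
I_load = 336.77/305 = 1.1042 A, so P_out = 336.77 × 1.1042 = 371.84 W.
All ideal ⇒ P_in = P_out, so I_supply = 371.84/480 = 0.775 A.

I_supply ≈ 0.775 A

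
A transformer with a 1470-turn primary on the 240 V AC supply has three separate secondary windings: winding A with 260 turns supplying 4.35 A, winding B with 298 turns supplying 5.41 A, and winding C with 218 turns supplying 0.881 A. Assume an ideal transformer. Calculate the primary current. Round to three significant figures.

V_A = 240 × 260/1470 = 42.449 V; V_B = 240 × 298/1470 = 48.653 V; V_C = 240 × 218/1470 = 35.592 V.
P_out = V_A I_A + V_B I_B + V_C I_C = 42.449×4.35 + 48.653×5.41 + 35.592×0.881 = 184.65 + 263.21 + 31.356 = 479.22 W.
Ideal ⇒ P_in = P_out, so I_p = P_out/V_p = 479.22/240 = 2.00 A.

I_p ≈ 2.00 A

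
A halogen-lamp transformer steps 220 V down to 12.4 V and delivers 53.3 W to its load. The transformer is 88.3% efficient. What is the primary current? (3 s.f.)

P_in = P_out/η = 53.3/0.883 = 60.362 W.
I_p = P_in/V_p = 60.362/220 = 0.274 A.

I_p ≈ 0.274 A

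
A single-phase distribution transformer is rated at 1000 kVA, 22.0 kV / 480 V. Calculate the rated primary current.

I_p ≈ 45.5 A

I_p = S/V_p = 1000000/22000 = 45.5 A.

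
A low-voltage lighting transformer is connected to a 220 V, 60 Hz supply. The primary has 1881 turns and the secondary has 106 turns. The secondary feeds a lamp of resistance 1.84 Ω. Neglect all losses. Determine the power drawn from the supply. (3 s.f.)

P ≈ 83.5 W

V_s = V_p × N_s/N_p = 220 × 106/1881 = 12.398 V.
I_s = V_s/R = 12.398/1.84 = 6.7379 A.
I_p = I_s × N_s/N_p = 6.7379 × 106/1881 = 0.37970 A.
P = V_p I_p = 220 × 0.37970 = 83.5 W.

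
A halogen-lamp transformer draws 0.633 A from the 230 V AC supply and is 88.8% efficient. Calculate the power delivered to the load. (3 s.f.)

P_out ≈ 129 W

P_in = V_p I_p = 230 × 0.633 = 145.59 W.
P_out = η P_in = 0.888 × 145.59 = 129 W.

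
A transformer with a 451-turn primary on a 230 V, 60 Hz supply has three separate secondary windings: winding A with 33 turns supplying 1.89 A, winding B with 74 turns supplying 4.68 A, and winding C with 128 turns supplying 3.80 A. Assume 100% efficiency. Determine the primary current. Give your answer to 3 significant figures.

V_A = 230 × 33/451 = 16.829 V; V_B = 230 × 74/451 = 37.738 V; V_C = 230 × 128/451 = 65.277 V.
P_out = V_A I_A + V_B I_B + V_C I_C = 16.829×1.89 + 37.738×4.68 + 65.277×3.80 = 31.807 + 176.62 + 248.05 = 456.48 W.
Ideal ⇒ P_in = P_out, so I_p = P_out/V_p = 456.48/230 = 1.98 A.

I_p ≈ 1.98 A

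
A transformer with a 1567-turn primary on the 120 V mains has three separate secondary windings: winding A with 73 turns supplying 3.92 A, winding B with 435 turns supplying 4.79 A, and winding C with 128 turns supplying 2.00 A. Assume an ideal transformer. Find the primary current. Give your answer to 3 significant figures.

I_p ≈ 1.68 A

V_A = 120 × 73/1567 = 5.5903 V; V_B = 120 × 435/1567 = 33.312 V; V_C = 120 × 128/1567 = 9.8022 V.
P_out = V_A I_A + V_B I_B + V_C I_C = 5.5903×3.92 + 33.312×4.79 + 9.8022×2.00 = 21.914 + 159.56 + 19.604 = 201.08 W.
Ideal ⇒ P_in = P_out, so I_p = P_out/V_p = 201.08/120 = 1.68 A.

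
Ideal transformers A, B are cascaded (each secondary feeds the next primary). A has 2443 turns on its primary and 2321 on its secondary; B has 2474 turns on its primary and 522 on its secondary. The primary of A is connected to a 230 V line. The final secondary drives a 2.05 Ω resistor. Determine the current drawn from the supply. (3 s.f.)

I_supply ≈ 4.51 A

After A: V = 230.00 × 2321/2443 = 218.51 V.
After B: V = 218.51 × 522/2474 = 46.105 V.
I_load = 46.105/2.05 = 22.490 A, so P_out = 46.105 × 22.490 = 1036.9 W.
All ideal ⇒ P_in = P_out, so I_supply = 1036.9/230 = 4.51 A.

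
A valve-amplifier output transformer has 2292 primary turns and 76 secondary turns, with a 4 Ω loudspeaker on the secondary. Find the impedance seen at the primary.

Z_p = (N_p/N_s)² × Z_s = (2292/76)² × 4 = 3640 Ω.

Z_p ≈ 3640 Ω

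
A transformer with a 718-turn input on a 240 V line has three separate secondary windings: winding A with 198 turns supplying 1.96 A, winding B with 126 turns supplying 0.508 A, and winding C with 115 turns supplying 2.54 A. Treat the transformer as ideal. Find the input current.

I_in ≈ 1.04 A

V_A = 240 × 198/718 = 66.184 V; V_B = 240 × 126/718 = 42.117 V; V_C = 240 × 115/718 = 38.440 V.
P_out = V_A I_A + V_B I_B + V_C I_C = 66.184×1.96 + 42.117×0.508 + 38.440×2.54 = 129.72 + 21.395 + 97.638 = 248.75 W.
Ideal ⇒ P_in = P_out, so I_in = P_out/V_in = 248.75/240 = 1.04 A.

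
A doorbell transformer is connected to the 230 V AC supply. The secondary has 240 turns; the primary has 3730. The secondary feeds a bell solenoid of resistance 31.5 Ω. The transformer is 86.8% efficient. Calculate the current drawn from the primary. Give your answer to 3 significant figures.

I_p ≈ 0.0348 A

V_s = 230 × 240/3730 = 14.799 V.
I_s = V_s/R = 14.799/31.5 = 0.46981 A.
P_out = V_s I_s = 14.799 × 0.46981 = 6.9526 W.
P_in = P_out/η = 6.9526/0.868 = 8.0100 W.
I_p = P_in/V_p = 8.0100/230 = 0.0348 A.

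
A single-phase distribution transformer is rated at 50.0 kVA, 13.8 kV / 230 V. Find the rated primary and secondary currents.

I_p ≈ 3.62 A, I_s ≈ 217 A

I_p = S/V_p = 50000/13800 = 3.62 A.
I_s = S/V_s = 50000/230 = 217 A.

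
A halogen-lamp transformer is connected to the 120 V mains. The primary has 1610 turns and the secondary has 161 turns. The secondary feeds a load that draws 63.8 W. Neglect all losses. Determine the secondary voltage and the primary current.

V_s ≈ 12.0 V, I_p ≈ 0.532 A

V_s = V_p × N_s/N_p = 120 × 161/1610 = 12.000 V.
I_s = P/V_s = 63.8/12.000 = 5.3167 A.
I_p = I_s × N_s/N_p = 5.3167 × 161/1610 = 0.532 A.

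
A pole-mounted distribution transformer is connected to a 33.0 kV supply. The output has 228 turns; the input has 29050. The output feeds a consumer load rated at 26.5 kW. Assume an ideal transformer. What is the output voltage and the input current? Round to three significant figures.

V_out ≈ 259 V, I_in ≈ 0.803 A

V_out = V_in × N_out/N_in = 33000 × 228/29050 = 259.00 V.
I_out = P/V_out = 26500/259.00 = 102.32 A.
I_in = I_out × N_out/N_in = 102.32 × 228/29050 = 0.803 A.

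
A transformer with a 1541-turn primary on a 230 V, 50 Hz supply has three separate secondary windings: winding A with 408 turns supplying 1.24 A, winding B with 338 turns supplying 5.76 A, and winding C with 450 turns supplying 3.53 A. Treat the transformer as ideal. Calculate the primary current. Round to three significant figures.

V_A = 230 × 408/1541 = 60.896 V; V_B = 230 × 338/1541 = 50.448 V; V_C = 230 × 450/1541 = 67.164 V.
P_out = V_A I_A + V_B I_B + V_C I_C = 60.896×1.24 + 50.448×5.76 + 67.164×3.53 = 75.510 + 290.58 + 237.09 = 603.18 W.
Ideal ⇒ P_in = P_out, so I_p = P_out/V_p = 603.18/230 = 2.62 A.

I_p ≈ 2.62 A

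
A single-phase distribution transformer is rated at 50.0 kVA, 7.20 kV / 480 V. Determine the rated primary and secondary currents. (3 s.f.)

I_p = S/V_p = 50000/7200 = 6.94 A.
I_s = S/V_s = 50000/480 = 104 A.

I_p ≈ 6.94 A, I_s ≈ 104 A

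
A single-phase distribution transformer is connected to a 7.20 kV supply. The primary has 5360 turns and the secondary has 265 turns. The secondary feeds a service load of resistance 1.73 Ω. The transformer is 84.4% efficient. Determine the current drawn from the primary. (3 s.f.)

I_p ≈ 12.1 A

V_s = 7200 × 265/5360 = 355.97 V.
I_s = V_s/R = 355.97/1.73 = 205.76 A.
P_out = V_s I_s = 355.97 × 205.76 = 73246 W.
P_in = P_out/η = 73246/0.844 = 86784 W.
I_p = P_in/V_p = 86784/7200 = 12.1 A.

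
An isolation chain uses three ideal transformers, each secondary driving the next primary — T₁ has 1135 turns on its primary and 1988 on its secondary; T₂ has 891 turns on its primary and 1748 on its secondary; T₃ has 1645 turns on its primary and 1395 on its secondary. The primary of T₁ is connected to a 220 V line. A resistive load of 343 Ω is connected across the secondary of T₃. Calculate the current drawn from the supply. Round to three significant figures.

I_supply ≈ 5.45 A

After T₁: V = 220.00 × 1988/1135 = 385.34 V.
After T₂: V = 385.34 × 1748/891 = 755.97 V.
After T₃: V = 755.97 × 1395/1645 = 641.08 V.
I_load = 641.08/343 = 1.8691 A, so P_out = 641.08 × 1.8691 = 1198.2 W.
All ideal ⇒ P_in = P_out, so I_supply = 1198.2/220 = 5.45 A.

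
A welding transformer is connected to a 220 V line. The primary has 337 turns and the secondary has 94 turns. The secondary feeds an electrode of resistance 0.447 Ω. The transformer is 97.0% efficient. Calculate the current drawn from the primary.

I_p ≈ 39.5 A

V_s = 220 × 94/337 = 61.365 V.
I_s = V_s/R = 61.365/0.447 = 137.28 A.
P_out = V_s I_s = 61.365 × 137.28 = 8424.3 W.
P_in = P_out/η = 8424.3/0.970 = 8684.8 W.
I_p = P_in/V_p = 8684.8/220 = 39.5 A.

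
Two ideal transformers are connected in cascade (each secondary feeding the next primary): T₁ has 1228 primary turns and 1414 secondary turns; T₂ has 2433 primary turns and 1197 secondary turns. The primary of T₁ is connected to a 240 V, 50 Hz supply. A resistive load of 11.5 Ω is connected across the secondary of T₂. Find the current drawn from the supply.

After T₁: V = 240.00 × 1414/1228 = 276.35 V.
After T₂: V = 276.35 × 1197/2433 = 135.96 V.
I_load = 135.96/11.5 = 11.823 A, so P_out = 135.96 × 11.823 = 1607.4 W.
All ideal ⇒ P_in = P_out, so I_supply = 1607.4/240 = 6.70 A.

I_supply ≈ 6.70 A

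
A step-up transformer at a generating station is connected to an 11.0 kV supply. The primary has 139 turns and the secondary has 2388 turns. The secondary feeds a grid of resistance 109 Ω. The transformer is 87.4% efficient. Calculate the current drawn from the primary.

V_s = 11000 × 2388/139 = 188980 V.
I_s = V_s/R = 188980/109 = 1733.7 A.
P_out = V_s I_s = 188980 × 1733.7 = 3.2764×10^8 W.
P_in = P_out/η = 3.2764×10^8/0.874 = 3.7488×10^8 W.
I_p = P_in/V_p = 3.7488×10^8/11000 = 34100 A.

I_p ≈ 34100 A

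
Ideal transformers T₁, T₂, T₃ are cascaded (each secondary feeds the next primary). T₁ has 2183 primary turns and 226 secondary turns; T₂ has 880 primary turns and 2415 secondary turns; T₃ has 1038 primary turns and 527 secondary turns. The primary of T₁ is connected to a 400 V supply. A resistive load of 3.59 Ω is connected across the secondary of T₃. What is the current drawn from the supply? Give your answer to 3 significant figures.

I_supply ≈ 2.32 A

Secondary of T₁: V = 400.00 × 226/2183 = 41.411 V.
Secondary of T₂: V = 41.411 × 2415/880 = 113.64 V.
Secondary of T₃: V = 113.64 × 527/1038 = 57.698 V.
I_load = 57.698/3.59 = 16.072 A, so P_out = 57.698 × 16.072 = 927.32 W.
All ideal ⇒ P_in = P_out, so I_supply = 927.32/400 = 2.32 A.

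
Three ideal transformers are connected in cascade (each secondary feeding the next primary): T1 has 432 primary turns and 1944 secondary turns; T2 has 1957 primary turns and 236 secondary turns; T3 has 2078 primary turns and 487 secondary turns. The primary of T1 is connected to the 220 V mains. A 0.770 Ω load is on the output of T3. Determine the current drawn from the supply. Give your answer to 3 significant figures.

I_supply ≈ 4.62 A

After T1: V = 220.00 × 1944/432 = 990.00 V.
After T2: V = 990.00 × 236/1957 = 119.39 V.
After T3: V = 119.39 × 487/2078 = 27.979 V.
I_load = 27.979/0.770 = 36.337 A, so P_out = 27.979 × 36.337 = 1016.7 W.
All ideal ⇒ P_in = P_out, so I_supply = 1016.7/220 = 4.62 A.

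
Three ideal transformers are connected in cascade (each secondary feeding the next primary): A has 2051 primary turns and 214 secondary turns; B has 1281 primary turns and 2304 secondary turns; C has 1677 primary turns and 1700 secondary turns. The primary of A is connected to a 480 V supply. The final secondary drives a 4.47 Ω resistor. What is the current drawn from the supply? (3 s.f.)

Secondary of A: V = 480.00 × 214/2051 = 50.083 V.
Secondary of B: V = 50.083 × 2304/1281 = 90.079 V.
Secondary of C: V = 90.079 × 1700/1677 = 91.314 V.
I_load = 91.314/4.47 = 20.428 A, so P_out = 91.314 × 20.428 = 1865.4 W.
All ideal ⇒ P_in = P_out, so I_supply = 1865.4/480 = 3.89 A.

I_supply ≈ 3.89 A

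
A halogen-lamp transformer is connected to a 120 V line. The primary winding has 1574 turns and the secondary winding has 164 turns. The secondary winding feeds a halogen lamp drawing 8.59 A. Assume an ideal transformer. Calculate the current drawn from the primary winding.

I_p ≈ 0.895 A

For an ideal transformer I_p N_p = I_s N_s, so I_p = 8.59 × 164/1574 = 0.895 A.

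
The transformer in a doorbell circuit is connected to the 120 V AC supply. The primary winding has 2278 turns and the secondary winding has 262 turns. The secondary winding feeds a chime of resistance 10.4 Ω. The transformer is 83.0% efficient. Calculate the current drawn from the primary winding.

V_s = 120 × 262/2278 = 13.802 V.
I_s = V_s/R = 13.802/10.4 = 1.3271 A.
P_out = V_s I_s = 13.802 × 1.3271 = 18.316 W.
P_in = P_out/η = 18.316/0.830 = 22.067 W.
I_p = P_in/V_p = 22.067/120 = 0.184 A.

I_p ≈ 0.184 A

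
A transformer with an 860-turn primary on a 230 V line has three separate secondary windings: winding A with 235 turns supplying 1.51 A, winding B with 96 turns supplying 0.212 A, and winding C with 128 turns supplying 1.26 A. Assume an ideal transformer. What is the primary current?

I_p ≈ 0.624 A

V_A = 230 × 235/860 = 62.849 V; V_B = 230 × 96/860 = 25.674 V; V_C = 230 × 128/860 = 34.233 V.
P_out = V_A I_A + V_B I_B + V_C I_C = 62.849×1.51 + 25.674×0.212 + 34.233×1.26 = 94.902 + 5.4430 + 43.133 = 143.48 W.
Ideal ⇒ P_in = P_out, so I_p = P_out/V_p = 143.48/230 = 0.624 A.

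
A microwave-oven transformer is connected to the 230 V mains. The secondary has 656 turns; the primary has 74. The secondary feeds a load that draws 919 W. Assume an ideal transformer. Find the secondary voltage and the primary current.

V_s ≈ 2040 V, I_p ≈ 4.00 A

V_s = V_p × N_s/N_p = 230 × 656/74 = 2038.9 V.
I_s = P/V_s = 919/2038.9 = 0.45073 A.
I_p = I_s × N_s/N_p = 0.45073 × 656/74 = 4.00 A.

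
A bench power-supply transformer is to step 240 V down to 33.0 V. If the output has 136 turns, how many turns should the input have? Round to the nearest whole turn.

N_in/N_out = V_in/V_out, so N_in = 136 × 240/33.0 = 989.1 ≈ 989 turns.

N_in = 989 turns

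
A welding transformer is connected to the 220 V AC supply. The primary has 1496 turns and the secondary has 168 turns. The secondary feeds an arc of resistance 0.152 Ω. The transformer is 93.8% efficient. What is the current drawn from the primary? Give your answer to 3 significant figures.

I_p ≈ 19.5 A

V_s = 220 × 168/1496 = 24.706 V.
I_s = V_s/R = 24.706/0.152 = 162.54 A.
P_out = V_s I_s = 24.706 × 162.54 = 4015.7 W.
P_in = P_out/η = 4015.7/0.938 = 4281.1 W.
I_p = P_in/V_p = 4281.1/220 = 19.5 A.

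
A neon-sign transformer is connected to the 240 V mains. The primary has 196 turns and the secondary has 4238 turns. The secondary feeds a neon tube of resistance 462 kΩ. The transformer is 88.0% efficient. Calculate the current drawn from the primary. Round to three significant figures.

V_s = 240 × 4238/196 = 5189.4 V.
I_s = V_s/R = 5189.4/462000 = 0.011232 A.
P_out = V_s I_s = 5189.4 × 0.011232 = 58.289 W.
P_in = P_out/η = 58.289/0.880 = 66.238 W.
I_p = P_in/V_p = 66.238/240 = 0.276 A.

I_p ≈ 0.276 A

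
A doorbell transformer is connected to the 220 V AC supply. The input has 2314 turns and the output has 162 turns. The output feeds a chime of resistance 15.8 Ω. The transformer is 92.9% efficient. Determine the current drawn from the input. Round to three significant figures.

I_in ≈ 0.0735 A

V_out = 220 × 162/2314 = 15.402 V.
I_out = V_out/R = 15.402/15.8 = 0.97480 A.
P_out = V_out I_out = 15.402 × 0.97480 = 15.014 W.
P_in = P_out/η = 15.014/0.929 = 16.161 W.
I_in = P_in/V_in = 16.161/220 = 0.0735 A.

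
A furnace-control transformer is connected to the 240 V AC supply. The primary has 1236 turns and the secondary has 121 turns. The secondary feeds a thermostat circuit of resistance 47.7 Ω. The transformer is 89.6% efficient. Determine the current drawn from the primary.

V_s = 240 × 121/1236 = 23.495 V.
I_s = V_s/R = 23.495/47.7 = 0.49256 A.
P_out = V_s I_s = 23.495 × 0.49256 = 11.573 W.
P_in = P_out/η = 11.573/0.896 = 12.916 W.
I_p = P_in/V_p = 12.916/240 = 0.0538 A.

I_p ≈ 0.0538 A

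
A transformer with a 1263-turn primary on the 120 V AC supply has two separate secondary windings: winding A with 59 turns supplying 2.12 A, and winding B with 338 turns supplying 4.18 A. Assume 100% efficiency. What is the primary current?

I_p ≈ 1.22 A

V_A = 120 × 59/1263 = 5.6057 V; V_B = 120 × 338/1263 = 32.114 V.
P_out = V_A I_A + V_B I_B = 5.6057×2.12 + 32.114×4.18 = 11.884 + 134.24 = 146.12 W.
Ideal ⇒ P_in = P_out, so I_p = P_out/V_p = 146.12/120 = 1.22 A.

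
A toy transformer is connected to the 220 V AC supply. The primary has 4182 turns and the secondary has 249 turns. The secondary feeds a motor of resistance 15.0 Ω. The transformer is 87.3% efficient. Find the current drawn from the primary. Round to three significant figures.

V_s = 220 × 249/4182 = 13.099 V.
I_s = V_s/R = 13.099/15.0 = 0.87327 A.
P_out = V_s I_s = 13.099 × 0.87327 = 11.439 W.
P_in = P_out/η = 11.439/0.873 = 13.103 W.
I_p = P_in/V_p = 13.103/220 = 0.0596 A.

I_p ≈ 0.0596 A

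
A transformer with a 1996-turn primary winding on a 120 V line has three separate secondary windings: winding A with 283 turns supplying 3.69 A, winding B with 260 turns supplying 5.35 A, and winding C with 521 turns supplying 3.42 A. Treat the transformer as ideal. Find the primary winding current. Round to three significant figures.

V_A = 120 × 283/1996 = 17.014 V; V_B = 120 × 260/1996 = 15.631 V; V_C = 120 × 521/1996 = 31.323 V.
P_out = V_A I_A + V_B I_B + V_C I_C = 17.014×3.69 + 15.631×5.35 + 31.323×3.42 = 62.782 + 83.627 + 107.12 = 253.53 W.
Ideal ⇒ P_in = P_out, so I_p = P_out/V_p = 253.53/120 = 2.11 A.

I_p ≈ 2.11 A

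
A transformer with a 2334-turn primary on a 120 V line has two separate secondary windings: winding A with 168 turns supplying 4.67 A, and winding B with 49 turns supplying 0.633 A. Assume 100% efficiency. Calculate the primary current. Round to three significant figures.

I_p ≈ 0.349 A

V_A = 120 × 168/2334 = 8.6375 V; V_B = 120 × 49/2334 = 2.5193 V.
P_out = V_A I_A + V_B I_B = 8.6375×4.67 + 2.5193×0.633 = 40.337 + 1.5947 = 41.932 W.
Ideal ⇒ P_in = P_out, so I_p = P_out/V_p = 41.932/120 = 0.349 A.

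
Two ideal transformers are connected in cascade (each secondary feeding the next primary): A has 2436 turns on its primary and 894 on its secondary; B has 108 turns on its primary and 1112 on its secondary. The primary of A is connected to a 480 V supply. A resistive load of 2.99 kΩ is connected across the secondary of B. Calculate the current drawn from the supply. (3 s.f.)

Secondary of A: V = 480.00 × 894/2436 = 176.16 V.
Secondary of B: V = 176.16 × 1112/108 = 1813.8 V.
I_load = 1813.8/2990 = 0.60661 A, so P_out = 1813.8 × 0.60661 = 1100.3 W.
All ideal ⇒ P_in = P_out, so I_supply = 1100.3/480 = 2.29 A.

I_supply ≈ 2.29 A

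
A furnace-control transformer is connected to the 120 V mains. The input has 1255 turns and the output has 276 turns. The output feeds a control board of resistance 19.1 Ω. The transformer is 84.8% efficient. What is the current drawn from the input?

I_in ≈ 0.358 A

V_out = 120 × 276/1255 = 26.390 V.
I_out = V_out/R = 26.390/19.1 = 1.3817 A.
P_out = V_out I_out = 26.390 × 1.3817 = 36.464 W.
P_in = P_out/η = 36.464/0.848 = 43.000 W.
I_in = P_in/V_in = 43.000/120 = 0.358 A.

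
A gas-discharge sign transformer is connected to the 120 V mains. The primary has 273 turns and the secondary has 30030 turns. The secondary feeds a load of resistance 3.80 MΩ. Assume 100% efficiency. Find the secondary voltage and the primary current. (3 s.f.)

V_s = V_p × N_s/N_p = 120 × 30030/273 = 13200 V.
I_s = V_s/R = 13200/(3.80×10^6) = 0.0034737 A.
I_p = I_s × N_s/N_p = 0.0034737 × 30030/273 = 0.382 A.

V_s ≈ 13200 V, I_p ≈ 0.382 A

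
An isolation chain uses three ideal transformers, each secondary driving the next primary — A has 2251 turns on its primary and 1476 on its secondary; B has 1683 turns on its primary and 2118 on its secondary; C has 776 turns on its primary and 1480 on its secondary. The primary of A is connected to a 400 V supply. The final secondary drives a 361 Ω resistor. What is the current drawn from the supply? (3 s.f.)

Secondary of A: V = 400.00 × 1476/2251 = 262.28 V.
Secondary of B: V = 262.28 × 2118/1683 = 330.08 V.
Secondary of C: V = 330.08 × 1480/776 = 629.52 V.
I_load = 629.52/361 = 1.7438 A, so P_out = 629.52 × 1.7438 = 1097.8 W.
All ideal ⇒ P_in = P_out, so I_supply = 1097.8/400 = 2.74 A.

I_supply ≈ 2.74 A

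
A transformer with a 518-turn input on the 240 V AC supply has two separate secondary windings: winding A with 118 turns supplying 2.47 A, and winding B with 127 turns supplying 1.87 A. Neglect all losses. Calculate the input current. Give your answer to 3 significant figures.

V_A = 240 × 118/518 = 54.672 V; V_B = 240 × 127/518 = 58.842 V.
P_out = V_A I_A + V_B I_B = 54.672×2.47 + 58.842×1.87 = 135.04 + 110.03 = 245.07 W.
Ideal ⇒ P_in = P_out, so I_in = P_out/V_in = 245.07/240 = 1.02 A.

I_in ≈ 1.02 A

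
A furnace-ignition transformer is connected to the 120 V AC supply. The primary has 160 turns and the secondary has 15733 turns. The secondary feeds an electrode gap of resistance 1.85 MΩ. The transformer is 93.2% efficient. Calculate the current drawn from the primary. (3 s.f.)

I_p ≈ 0.673 A

V_s = 120 × 15733/160 = 11800 V.
I_s = V_s/R = 11800/(1.85×10^6) = 0.0063782 A.
P_out = V_s I_s = 11800 × 0.0063782 = 75.262 W.
P_in = P_out/η = 75.262/0.932 = 80.753 W.
I_p = P_in/V_p = 80.753/120 = 0.673 A.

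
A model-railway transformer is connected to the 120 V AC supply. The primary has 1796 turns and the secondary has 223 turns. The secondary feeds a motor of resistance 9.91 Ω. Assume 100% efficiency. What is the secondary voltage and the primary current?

V_s ≈ 14.9 V, I_p ≈ 0.187 A

V_s = V_p × N_s/N_p = 120 × 223/1796 = 14.900 V.
I_s = V_s/R = 14.900/9.91 = 1.5035 A.
I_p = I_s × N_s/N_p = 1.5035 × 223/1796 = 0.187 A.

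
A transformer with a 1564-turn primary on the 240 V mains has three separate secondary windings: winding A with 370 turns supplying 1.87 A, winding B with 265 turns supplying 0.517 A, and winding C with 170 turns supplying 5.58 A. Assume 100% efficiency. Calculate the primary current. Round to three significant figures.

I_p ≈ 1.14 A

V_A = 240 × 370/1564 = 56.777 V; V_B = 240 × 265/1564 = 40.665 V; V_C = 240 × 170/1564 = 26.087 V.
P_out = V_A I_A + V_B I_B + V_C I_C = 56.777×1.87 + 40.665×0.517 + 26.087×5.58 = 106.17 + 21.024 + 145.57 = 272.76 W.
Ideal ⇒ P_in = P_out, so I_p = P_out/V_p = 272.76/240 = 1.14 A.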